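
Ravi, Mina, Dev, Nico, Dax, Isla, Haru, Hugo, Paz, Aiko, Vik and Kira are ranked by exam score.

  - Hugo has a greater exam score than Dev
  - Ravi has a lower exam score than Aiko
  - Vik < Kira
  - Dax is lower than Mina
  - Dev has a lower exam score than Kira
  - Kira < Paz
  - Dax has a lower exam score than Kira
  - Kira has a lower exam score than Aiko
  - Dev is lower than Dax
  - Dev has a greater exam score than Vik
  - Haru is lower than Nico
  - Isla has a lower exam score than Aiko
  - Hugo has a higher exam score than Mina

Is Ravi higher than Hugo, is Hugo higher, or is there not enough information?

undetermined

Following every chain through Ravi: above Ravi we get Aiko.
Hugo is not reached, and no chain runs the other way from Hugo to Ravi.
So the given relations leave the order of Ravi and Hugo undetermined.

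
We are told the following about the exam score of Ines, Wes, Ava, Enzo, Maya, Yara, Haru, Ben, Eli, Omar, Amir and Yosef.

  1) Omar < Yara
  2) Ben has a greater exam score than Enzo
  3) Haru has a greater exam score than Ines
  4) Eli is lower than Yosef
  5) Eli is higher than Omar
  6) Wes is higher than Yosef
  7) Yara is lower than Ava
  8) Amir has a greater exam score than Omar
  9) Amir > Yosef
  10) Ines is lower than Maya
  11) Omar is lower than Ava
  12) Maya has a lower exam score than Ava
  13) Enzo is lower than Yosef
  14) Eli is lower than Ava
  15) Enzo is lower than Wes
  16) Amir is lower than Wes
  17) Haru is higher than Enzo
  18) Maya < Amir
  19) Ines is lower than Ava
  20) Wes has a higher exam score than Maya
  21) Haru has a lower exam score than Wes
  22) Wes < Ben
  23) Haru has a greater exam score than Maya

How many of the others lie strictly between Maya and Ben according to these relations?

The relations place Maya below Ben. An element lies strictly between them when it is forced above Maya and also forced below Ben.
Above Maya: {Haru, Amir, Wes, Ava}. Below Ben: {Omar, Ines, Enzo, Eli, Haru, Yosef, Amir, Wes}.
Intersection: {Haru, Amir, Wes} — 3.

3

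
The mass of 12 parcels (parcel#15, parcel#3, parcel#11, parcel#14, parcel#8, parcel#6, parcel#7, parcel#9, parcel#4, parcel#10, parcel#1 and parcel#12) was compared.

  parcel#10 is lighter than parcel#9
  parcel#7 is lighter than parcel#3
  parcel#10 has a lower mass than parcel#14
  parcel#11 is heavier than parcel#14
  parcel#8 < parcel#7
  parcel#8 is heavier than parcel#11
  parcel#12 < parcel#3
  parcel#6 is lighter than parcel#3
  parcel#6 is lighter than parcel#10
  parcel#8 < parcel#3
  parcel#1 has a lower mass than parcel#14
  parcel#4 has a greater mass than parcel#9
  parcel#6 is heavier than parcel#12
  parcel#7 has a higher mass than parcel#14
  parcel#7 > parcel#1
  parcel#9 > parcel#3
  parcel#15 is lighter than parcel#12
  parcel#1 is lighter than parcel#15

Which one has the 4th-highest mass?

Chaining the given pairs: parcel#1 < parcel#15 < parcel#12 < parcel#6 < parcel#10 < parcel#14 < parcel#11 < parcel#8 < parcel#7 < parcel#3 < parcel#9 < parcel#4.
Counting 4 from the largest end gives parcel#7.

parcel#7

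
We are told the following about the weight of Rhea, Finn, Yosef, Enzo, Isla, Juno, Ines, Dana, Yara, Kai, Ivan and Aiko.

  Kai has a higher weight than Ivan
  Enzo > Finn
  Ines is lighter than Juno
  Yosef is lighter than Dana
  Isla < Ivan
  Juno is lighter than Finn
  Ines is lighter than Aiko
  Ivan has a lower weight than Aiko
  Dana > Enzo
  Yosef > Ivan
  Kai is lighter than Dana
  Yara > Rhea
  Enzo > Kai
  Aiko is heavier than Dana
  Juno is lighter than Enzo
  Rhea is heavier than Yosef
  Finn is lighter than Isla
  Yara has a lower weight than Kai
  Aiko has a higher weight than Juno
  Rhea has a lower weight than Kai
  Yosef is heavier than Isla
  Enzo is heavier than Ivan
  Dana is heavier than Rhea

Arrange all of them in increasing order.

Ines < Juno < Finn < Isla < Ivan < Yosef < Rhea < Yara < Kai < Enzo < Dana < Aiko

Each adjacent pair is fixed by a given relation: Ines < Juno; Juno < Finn; Finn < Isla; Isla < Ivan; Ivan < Yosef; Yosef < Rhea; Rhea < Yara; Yara < Kai; Kai < Enzo; Enzo < Dana; Dana < Aiko. Chaining them end to end gives the full order.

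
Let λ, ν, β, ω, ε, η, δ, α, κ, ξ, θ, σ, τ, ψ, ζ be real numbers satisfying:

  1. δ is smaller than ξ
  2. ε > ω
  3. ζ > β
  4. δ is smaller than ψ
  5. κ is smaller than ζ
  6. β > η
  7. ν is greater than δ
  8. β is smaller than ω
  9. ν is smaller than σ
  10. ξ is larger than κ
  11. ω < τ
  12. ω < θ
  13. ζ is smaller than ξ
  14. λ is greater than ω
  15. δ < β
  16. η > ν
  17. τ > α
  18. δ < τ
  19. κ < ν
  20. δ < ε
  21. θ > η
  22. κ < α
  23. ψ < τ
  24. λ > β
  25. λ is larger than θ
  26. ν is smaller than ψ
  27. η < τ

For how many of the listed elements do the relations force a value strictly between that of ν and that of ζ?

2

The relations place ν below ζ. An element lies strictly between them when it is forced above ν and also forced below ζ.
Above ν: {η, β, ω, θ, ε, ξ, λ, ψ, σ, τ}. Below ζ: {δ, κ, η, β}.
Intersection: {η, β} — 2.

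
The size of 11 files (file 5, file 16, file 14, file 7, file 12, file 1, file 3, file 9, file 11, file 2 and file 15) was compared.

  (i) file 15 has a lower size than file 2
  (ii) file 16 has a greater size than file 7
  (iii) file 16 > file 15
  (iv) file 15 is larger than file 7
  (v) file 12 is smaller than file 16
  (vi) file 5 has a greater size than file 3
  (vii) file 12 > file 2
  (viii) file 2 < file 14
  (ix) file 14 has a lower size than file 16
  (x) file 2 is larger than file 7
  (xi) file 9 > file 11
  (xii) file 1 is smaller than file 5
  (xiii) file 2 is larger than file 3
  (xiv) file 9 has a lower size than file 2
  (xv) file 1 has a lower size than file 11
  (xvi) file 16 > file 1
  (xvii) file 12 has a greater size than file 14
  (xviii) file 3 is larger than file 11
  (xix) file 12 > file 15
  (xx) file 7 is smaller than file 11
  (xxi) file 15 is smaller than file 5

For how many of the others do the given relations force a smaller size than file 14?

From file 14 the given relations immediately reach file 2.
From those, file 7, file 15, file 9, file 3 — 5 in total.
From those, file 11 — 6 in total.
From those, file 1 — 7 in total.
Nothing else is reachable below file 14; 7 in all.

7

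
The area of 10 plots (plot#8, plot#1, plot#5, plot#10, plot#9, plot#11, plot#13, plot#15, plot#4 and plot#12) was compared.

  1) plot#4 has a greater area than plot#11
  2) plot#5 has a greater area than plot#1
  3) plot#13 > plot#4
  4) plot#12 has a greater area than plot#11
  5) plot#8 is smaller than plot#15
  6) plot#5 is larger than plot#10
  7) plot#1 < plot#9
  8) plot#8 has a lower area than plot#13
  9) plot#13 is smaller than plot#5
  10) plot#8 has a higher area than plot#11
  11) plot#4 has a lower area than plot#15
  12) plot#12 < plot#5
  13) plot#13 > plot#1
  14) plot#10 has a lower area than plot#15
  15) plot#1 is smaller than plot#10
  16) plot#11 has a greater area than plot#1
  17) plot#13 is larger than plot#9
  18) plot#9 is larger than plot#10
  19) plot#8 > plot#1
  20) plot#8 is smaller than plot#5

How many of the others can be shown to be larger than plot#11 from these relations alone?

The elements the relations force above plot#11 are plot#8, plot#4, plot#12, plot#15, plot#13, plot#5 — no chain reaches any other.
That is 6.

6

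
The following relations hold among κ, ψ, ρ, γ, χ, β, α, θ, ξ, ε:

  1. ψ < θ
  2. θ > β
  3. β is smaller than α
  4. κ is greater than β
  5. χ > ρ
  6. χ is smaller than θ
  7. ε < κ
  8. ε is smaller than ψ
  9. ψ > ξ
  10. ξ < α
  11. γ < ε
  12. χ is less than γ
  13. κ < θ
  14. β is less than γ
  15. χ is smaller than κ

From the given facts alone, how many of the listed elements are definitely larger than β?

6

The elements the relations force above β are γ, ε, κ, ψ, α, θ — no chain reaches any other.
That is 6.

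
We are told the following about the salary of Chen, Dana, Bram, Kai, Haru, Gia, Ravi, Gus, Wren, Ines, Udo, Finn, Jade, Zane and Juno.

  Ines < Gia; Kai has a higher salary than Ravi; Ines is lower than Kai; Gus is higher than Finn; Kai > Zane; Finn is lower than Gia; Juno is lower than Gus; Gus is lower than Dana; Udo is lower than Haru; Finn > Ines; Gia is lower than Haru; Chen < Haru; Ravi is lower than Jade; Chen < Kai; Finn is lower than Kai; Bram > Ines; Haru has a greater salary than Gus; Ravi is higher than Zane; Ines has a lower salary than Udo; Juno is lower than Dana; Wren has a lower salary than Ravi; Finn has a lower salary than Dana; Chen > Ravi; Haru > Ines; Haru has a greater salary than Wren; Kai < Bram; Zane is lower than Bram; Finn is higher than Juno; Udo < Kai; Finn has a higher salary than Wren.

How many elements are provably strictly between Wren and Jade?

1

Chaining upward from Wren reaches: Ravi, Chen, Finn, Gia, Gus, Haru, Dana, Kai, Bram.
Chaining downward from Jade reaches: Zane, Ravi.
Strictly between Wren and Jade are those in both lists: Ravi — 1 element.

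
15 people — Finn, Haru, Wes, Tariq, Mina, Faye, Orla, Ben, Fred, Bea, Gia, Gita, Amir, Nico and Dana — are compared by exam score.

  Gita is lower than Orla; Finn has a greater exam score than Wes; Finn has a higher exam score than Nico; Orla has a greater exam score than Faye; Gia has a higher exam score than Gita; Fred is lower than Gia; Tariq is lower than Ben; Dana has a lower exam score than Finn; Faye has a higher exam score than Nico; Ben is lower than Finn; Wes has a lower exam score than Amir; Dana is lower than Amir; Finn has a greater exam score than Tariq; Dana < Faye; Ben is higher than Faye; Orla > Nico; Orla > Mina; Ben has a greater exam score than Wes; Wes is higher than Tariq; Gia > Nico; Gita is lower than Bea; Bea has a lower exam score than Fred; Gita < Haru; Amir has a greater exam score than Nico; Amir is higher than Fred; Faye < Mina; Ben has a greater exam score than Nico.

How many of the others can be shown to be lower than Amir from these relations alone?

From Amir the given relations immediately reach Nico, Wes, Dana, Fred.
From those, Tariq, Bea — 6 in total.
From those, Gita — 7 in total.
No other element is forced below Amir by the given relations, so the count is 7.

7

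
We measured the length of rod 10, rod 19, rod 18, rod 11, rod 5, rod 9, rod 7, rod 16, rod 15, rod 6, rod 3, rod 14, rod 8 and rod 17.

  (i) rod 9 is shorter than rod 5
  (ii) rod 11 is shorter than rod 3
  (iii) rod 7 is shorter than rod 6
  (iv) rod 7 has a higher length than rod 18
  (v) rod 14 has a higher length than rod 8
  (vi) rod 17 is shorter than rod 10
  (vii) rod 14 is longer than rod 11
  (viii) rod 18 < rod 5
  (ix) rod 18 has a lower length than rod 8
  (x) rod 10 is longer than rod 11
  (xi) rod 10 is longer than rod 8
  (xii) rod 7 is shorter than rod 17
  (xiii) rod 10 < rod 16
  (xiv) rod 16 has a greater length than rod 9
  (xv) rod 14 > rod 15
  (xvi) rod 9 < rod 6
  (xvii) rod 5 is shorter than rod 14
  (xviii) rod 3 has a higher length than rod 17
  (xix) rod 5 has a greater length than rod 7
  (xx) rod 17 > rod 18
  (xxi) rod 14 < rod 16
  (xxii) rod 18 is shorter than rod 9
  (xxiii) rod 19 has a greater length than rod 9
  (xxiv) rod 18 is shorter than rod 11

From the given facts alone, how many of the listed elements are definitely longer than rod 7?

7

Directly above rod 7: rod 5, rod 17, rod 6.
One step further: rod 14, rod 3, rod 10 (6 so far).
One step further: rod 16 (7 so far).
No other element is forced above rod 7 by the given relations, so the count is 7.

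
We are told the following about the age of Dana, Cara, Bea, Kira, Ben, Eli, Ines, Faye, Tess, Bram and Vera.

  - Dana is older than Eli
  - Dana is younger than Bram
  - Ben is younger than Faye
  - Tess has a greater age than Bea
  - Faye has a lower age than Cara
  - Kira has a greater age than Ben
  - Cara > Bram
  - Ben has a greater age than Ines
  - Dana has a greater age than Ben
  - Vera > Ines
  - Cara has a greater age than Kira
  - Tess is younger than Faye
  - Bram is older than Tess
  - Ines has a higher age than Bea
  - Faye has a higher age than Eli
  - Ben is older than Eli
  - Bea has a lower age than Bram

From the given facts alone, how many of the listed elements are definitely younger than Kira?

4

The elements the relations force below Kira are Bea, Ines, Eli, Ben — no chain reaches any other.
That is 4.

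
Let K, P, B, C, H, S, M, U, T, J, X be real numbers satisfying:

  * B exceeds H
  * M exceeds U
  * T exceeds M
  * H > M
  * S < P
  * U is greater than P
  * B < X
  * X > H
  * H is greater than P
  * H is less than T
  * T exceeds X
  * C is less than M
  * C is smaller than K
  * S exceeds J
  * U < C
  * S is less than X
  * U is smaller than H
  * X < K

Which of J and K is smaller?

J < S and S < P give J < P.
Then P < U extends the chain to U.
With U < C: J < S < P < U < C.
With C < M: J < S < P < U < C < M.
With M < H: J < S < P < U < C < M < H.
Then H < B extends the chain to B.
Then B < X extends the chain to X.
Then X < K extends the chain to K.
So J < K; J is the smaller of the two.

J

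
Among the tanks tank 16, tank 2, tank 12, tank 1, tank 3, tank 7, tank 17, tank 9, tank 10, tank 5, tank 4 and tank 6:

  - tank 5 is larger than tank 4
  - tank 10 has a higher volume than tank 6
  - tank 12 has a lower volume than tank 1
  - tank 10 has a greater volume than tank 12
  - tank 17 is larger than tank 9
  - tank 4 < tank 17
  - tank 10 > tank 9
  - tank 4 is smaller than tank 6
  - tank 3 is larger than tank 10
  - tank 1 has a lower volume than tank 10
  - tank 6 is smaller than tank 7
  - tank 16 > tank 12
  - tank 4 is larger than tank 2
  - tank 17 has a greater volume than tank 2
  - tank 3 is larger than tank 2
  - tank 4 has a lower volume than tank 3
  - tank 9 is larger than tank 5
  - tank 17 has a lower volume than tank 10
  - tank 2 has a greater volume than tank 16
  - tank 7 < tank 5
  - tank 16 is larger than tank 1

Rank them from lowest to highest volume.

Each adjacent pair is fixed by a given relation: tank 12 < tank 1; tank 1 < tank 16; tank 16 < tank 2; tank 2 < tank 4; tank 4 < tank 6; tank 6 < tank 7; tank 7 < tank 5; tank 5 < tank 9; tank 9 < tank 17; tank 17 < tank 10; tank 10 < tank 3. Chaining them end to end gives the full order.

tank 12 < tank 1 < tank 16 < tank 2 < tank 4 < tank 6 < tank 7 < tank 5 < tank 9 < tank 17 < tank 10 < tank 3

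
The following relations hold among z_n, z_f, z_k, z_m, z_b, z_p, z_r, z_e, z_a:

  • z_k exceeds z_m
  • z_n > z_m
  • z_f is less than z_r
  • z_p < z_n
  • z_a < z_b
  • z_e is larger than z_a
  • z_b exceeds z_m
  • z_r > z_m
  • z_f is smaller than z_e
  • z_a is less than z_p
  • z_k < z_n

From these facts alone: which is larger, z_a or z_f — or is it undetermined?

Following every chain through z_f: above z_f we get z_r, z_e.
z_a is not reached, and no chain runs the other way from z_a to z_f.
So the given relations leave the order of z_f and z_a undetermined.

undetermined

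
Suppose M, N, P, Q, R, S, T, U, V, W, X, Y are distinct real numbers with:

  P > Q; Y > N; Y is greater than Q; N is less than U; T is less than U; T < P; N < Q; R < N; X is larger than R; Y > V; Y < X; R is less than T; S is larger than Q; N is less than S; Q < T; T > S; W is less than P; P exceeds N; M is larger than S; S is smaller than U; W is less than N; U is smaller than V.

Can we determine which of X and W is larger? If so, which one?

X

Link the given pairs in sequence: W < N; N < Q; Q < S; S < T; T < U; U < V; V < Y; Y < X.
Chaining these gives W < N < Q < S < T < U < V < Y < X.
So X is larger.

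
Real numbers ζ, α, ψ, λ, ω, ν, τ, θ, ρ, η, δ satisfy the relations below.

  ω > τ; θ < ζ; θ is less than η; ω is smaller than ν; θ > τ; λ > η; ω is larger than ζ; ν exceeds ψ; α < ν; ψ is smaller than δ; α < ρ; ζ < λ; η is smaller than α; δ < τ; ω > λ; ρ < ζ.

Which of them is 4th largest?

The consecutive relations fix a unique order: ψ < δ < τ < θ < η < α < ρ < ζ < λ < ω < ν.
Counting 4 from the largest end gives ζ.

ζ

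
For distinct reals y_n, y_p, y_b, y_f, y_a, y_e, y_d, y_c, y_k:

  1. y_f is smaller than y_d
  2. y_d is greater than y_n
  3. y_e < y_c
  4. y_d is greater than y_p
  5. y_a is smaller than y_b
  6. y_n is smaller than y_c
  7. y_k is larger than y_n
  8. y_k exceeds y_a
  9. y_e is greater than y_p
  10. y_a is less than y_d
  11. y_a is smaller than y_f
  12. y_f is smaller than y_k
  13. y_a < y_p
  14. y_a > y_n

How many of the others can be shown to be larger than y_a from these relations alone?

7

From y_a the given relations immediately reach y_p, y_f, y_b, y_d, y_k.
From those, y_e — 6 in total.
From those, y_c — 7 in total.
Nothing else is reachable above y_a; 7 in all.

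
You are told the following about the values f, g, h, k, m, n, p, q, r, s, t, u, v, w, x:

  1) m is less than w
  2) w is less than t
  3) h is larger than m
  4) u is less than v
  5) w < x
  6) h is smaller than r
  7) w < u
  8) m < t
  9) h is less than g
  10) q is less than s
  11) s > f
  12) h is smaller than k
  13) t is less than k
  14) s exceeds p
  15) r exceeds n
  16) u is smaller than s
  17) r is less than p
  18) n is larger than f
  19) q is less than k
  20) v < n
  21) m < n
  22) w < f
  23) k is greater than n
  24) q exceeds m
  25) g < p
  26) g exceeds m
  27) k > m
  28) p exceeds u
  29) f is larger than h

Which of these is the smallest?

w is not least since m < w; h is not least since m < h; t is not least since w < t; u is not least since w < u; v is not least since u < v; f is not least since w < f; n is not least since v < n; g is not least since m < g; q is not least since m < q; r is not least since n < r; p is not least since u < p; x is not least since w < x; k is not least since t < k; s is not least since q < s.
Only m has nothing below it, so m is the smallest.

m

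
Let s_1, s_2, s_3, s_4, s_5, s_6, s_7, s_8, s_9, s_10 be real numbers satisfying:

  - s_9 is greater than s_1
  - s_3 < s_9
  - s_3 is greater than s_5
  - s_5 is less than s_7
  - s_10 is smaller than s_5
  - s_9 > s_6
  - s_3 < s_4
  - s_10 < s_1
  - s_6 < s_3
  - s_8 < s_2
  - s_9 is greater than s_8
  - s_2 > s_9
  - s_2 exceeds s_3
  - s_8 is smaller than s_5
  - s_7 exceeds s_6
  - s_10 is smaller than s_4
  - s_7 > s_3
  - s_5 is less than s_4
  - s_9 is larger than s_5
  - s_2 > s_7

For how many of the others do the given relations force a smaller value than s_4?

From s_4 the given relations immediately reach s_10, s_5, s_3.
From those, s_6, s_8 — 5 in total.
Nothing else is reachable below s_4; 5 in all.

5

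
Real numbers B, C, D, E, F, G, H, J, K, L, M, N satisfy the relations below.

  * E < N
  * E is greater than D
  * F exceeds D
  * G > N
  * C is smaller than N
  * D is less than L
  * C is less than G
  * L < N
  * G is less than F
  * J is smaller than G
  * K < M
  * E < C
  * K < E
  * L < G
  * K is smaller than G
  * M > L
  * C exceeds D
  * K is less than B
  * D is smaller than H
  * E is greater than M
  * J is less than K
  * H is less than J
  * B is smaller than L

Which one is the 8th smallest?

E

Piecing the relations together gives one ordering: D < H < J < K < B < L < M < E < C < N < G < F.
The 8th smallest is E.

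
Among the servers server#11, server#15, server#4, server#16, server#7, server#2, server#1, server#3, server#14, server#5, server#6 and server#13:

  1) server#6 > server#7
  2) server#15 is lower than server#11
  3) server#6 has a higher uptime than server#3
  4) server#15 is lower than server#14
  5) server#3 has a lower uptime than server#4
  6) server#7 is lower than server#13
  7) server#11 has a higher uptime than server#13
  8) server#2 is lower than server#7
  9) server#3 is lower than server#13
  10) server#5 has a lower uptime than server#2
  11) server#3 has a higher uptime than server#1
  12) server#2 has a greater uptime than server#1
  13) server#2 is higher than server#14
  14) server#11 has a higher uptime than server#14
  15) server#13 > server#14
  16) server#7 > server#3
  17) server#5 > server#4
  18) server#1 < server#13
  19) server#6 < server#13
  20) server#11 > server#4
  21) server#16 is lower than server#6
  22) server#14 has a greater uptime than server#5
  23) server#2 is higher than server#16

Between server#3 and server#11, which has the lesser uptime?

server#3

server#3 < server#4 and server#4 < server#5 give server#3 < server#5.
With server#5 < server#14: server#3 < server#4 < server#5 < server#14.
Then server#14 < server#2 extends the chain to server#2.
With server#2 < server#7: server#3 < server#4 < server#5 < server#14 < server#2 < server#7.
Then server#7 < server#6 extends the chain to server#6.
With server#6 < server#13: server#3 < server#4 < server#5 < server#14 < server#2 < server#7 < server#6 < server#13.
With server#13 < server#11: server#3 < server#4 < server#5 < server#14 < server#2 < server#7 < server#6 < server#13 < server#11.
So server#3 < server#11; server#3 is the lower of the two.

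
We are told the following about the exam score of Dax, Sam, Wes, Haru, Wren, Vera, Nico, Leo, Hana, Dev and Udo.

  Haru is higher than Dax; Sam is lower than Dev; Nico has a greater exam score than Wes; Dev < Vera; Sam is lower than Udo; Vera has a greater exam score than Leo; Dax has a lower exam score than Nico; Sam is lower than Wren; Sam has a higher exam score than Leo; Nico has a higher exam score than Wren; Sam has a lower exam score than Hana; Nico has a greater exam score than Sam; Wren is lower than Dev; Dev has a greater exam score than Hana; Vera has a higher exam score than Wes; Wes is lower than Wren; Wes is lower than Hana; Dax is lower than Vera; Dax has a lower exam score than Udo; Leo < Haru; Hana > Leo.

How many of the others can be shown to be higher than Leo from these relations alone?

8

The elements the relations force above Leo are Sam, Wren, Nico, Hana, Dev, Vera, Udo, Haru — no chain reaches any other.
That is 8.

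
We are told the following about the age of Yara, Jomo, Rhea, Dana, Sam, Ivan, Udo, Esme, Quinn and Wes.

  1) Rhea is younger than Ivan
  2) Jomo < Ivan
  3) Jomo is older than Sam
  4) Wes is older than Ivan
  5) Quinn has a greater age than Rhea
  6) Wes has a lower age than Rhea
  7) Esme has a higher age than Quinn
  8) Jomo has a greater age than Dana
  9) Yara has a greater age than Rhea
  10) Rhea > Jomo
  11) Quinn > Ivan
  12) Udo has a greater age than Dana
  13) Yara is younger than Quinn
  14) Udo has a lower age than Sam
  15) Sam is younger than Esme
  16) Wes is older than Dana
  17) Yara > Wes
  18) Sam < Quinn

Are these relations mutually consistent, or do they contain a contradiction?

inconsistent

We have Rhea < Ivan stated directly, yet also Ivan < Wes < Rhea by chaining the others — so Ivan < Rhea. Contradiction.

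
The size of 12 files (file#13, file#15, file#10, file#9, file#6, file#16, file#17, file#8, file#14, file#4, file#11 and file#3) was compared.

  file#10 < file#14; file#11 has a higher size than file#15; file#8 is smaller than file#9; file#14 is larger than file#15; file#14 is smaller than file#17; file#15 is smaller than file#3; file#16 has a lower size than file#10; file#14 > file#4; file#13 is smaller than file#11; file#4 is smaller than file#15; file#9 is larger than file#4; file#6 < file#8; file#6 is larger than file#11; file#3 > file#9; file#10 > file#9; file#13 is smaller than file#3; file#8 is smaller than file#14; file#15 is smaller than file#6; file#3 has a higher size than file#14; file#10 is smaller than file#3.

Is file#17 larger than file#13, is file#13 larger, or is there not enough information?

file#13 < file#11 and file#11 < file#6 give file#13 < file#6.
With file#6 < file#8: file#13 < file#11 < file#6 < file#8.
With file#8 < file#9: file#13 < file#11 < file#6 < file#8 < file#9.
Then file#9 < file#10 extends the chain to file#10.
With file#10 < file#14: file#13 < file#11 < file#6 < file#8 < file#9 < file#10 < file#14.
With file#14 < file#17: file#13 < file#11 < file#6 < file#8 < file#9 < file#10 < file#14 < file#17.
So file#17 is larger.

file#17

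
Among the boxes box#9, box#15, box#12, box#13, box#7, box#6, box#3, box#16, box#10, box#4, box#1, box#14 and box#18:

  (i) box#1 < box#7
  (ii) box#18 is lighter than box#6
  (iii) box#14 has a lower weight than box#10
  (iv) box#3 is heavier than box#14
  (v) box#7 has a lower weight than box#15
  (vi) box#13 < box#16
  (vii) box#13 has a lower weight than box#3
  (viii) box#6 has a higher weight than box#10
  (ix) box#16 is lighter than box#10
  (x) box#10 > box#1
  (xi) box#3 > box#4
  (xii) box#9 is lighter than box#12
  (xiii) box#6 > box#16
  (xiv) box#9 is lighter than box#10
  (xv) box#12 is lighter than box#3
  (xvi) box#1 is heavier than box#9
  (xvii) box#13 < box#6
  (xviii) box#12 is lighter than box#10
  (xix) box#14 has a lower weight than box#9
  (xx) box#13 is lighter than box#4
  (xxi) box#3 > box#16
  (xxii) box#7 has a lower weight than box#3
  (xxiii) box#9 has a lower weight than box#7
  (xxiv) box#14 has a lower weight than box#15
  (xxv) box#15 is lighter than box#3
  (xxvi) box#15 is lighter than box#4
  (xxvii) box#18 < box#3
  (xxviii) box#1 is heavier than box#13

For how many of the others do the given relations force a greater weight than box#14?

9

The elements the relations force above box#14 are box#9, box#12, box#1, box#7, box#10, box#15, box#6, box#4, box#3 — no chain reaches any other.
That is 9.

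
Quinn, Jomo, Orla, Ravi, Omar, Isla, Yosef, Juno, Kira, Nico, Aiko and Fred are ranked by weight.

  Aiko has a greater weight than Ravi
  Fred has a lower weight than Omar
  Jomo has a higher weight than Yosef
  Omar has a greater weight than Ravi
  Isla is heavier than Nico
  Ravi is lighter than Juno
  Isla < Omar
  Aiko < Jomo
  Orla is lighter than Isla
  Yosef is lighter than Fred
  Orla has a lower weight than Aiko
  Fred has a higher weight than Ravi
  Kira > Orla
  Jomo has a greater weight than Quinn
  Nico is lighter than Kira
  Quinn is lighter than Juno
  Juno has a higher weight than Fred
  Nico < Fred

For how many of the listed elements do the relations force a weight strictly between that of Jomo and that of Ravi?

The relations place Ravi below Jomo. An element lies strictly between them when it is forced above Ravi and also forced below Jomo.
Above Ravi: {Fred, Juno, Omar, Aiko}. Below Jomo: {Orla, Yosef, Quinn, Aiko}.
Intersection: {Aiko} — 1.

1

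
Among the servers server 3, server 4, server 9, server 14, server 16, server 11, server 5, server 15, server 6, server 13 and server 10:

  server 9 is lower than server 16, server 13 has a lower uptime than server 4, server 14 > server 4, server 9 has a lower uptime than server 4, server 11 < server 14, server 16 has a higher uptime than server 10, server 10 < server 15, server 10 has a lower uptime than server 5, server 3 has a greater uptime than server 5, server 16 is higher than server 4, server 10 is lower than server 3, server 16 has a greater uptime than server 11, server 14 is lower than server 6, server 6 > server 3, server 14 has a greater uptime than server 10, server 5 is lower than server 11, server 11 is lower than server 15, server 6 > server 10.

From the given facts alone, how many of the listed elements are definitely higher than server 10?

Directly above server 10: server 5, server 3, server 15, server 14, server 16, server 6.
One step further: server 11 (7 so far).
Nothing else is reachable above server 10; 7 in all.

7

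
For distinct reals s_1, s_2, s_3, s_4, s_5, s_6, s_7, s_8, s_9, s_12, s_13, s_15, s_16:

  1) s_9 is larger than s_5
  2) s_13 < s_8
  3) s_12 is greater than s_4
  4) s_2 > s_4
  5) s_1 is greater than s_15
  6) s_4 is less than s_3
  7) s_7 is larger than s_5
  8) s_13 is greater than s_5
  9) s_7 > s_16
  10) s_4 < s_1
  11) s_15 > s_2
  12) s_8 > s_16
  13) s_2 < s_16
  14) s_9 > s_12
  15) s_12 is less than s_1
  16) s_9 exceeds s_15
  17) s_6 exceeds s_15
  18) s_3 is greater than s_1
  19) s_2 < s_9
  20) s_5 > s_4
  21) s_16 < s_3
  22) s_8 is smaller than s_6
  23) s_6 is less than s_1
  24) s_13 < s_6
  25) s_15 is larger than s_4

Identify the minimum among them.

s_4

Chaining upward from s_4: directly above it, s_2, s_5, s_12, s_15, s_1, s_3; then s_13, s_9, s_16, s_7, s_6; then s_8.
That covers every other element, and nothing is given below s_4, so s_4 is the minimum.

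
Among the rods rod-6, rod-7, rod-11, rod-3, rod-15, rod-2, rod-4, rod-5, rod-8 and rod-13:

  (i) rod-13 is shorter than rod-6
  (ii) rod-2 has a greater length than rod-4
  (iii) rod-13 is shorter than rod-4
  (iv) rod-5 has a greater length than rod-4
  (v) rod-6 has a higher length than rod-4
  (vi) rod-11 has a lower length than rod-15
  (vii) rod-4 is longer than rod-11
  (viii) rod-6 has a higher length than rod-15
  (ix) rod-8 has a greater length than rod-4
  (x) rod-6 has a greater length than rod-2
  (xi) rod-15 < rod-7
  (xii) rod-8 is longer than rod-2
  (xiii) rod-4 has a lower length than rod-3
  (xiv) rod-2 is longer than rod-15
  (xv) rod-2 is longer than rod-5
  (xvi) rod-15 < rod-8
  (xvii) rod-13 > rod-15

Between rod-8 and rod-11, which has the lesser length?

rod-11

Chaining the given relations: rod-11 < rod-15 < rod-13 < rod-4 < rod-5 < rod-2 < rod-8.
So rod-11 < rod-8; rod-11 is the shorter of the two.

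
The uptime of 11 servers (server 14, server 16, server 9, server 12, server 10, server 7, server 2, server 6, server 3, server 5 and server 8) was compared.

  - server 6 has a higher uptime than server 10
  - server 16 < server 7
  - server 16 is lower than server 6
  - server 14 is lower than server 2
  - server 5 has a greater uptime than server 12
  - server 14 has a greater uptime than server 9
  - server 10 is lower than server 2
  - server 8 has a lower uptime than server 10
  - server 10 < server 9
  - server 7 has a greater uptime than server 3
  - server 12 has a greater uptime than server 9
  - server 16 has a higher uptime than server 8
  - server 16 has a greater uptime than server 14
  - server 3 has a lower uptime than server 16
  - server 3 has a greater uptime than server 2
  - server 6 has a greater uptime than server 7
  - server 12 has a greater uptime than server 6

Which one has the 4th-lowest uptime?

Piecing the relations together gives one ordering: server 8 < server 10 < server 9 < server 14 < server 2 < server 3 < server 16 < server 7 < server 6 < server 12 < server 5.
The 4th smallest is server 14.

server 14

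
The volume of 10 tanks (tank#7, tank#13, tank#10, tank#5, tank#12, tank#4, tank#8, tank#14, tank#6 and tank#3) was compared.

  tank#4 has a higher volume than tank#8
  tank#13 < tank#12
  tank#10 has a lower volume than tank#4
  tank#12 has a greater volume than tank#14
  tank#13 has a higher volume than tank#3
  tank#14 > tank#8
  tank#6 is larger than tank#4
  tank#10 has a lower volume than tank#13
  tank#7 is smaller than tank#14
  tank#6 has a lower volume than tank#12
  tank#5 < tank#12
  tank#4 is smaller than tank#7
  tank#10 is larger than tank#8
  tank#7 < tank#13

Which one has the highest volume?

tank#12

Chaining downward from tank#12: directly below it, tank#14, tank#13, tank#6, tank#5; then tank#3, tank#8, tank#10, tank#4, tank#7.
That covers every other element, and nothing is given above tank#12, so tank#12 is the highest volume.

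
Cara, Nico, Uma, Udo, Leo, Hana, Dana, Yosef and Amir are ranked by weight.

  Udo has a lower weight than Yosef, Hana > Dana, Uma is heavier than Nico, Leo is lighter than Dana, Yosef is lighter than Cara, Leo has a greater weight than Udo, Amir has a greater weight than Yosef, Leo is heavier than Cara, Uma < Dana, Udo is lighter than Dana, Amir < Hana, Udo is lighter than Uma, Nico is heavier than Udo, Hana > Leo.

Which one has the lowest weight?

Udo

Nico is not least since Udo < Nico; Yosef is not least since Udo < Yosef; Uma is not least since Udo < Uma; Cara is not least since Yosef < Cara; Leo is not least since Cara < Leo; Dana is not least since Udo < Dana; Amir is not least since Yosef < Amir; Hana is not least since Leo < Hana.
Only Udo has nothing below it, so Udo is the lowest weight.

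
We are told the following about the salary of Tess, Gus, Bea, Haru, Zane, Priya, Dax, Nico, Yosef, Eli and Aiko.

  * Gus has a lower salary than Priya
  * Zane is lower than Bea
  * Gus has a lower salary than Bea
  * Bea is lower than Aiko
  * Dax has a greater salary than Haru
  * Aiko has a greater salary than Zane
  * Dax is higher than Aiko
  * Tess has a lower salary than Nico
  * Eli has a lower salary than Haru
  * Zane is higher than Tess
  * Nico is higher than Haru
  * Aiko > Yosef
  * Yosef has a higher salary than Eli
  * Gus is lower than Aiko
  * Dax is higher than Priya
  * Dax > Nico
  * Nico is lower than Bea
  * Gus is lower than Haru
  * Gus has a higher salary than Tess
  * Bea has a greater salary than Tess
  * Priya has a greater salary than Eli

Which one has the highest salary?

Dax

Tess is not greatest since Tess < Gus; Zane is not greatest since Zane < Aiko; Gus is not greatest since Gus < Haru; Eli is not greatest since Eli < Yosef; Yosef is not greatest since Yosef < Aiko; Haru is not greatest since Haru < Dax; Nico is not greatest since Nico < Bea; Priya is not greatest since Priya < Dax; Bea is not greatest since Bea < Aiko; Aiko is not greatest since Aiko < Dax.
Only Dax has nothing above it, so Dax is the highest salary.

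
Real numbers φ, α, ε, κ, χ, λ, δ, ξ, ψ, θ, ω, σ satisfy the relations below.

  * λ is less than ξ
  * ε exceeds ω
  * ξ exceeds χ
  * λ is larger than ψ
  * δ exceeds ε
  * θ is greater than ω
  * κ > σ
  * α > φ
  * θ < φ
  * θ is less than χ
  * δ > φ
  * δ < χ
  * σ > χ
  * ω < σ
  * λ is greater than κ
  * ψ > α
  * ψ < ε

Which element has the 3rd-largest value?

κ

Chaining the given pairs: ω < θ < φ < α < ψ < ε < δ < χ < σ < κ < λ < ξ.
Counting 3 from the largest end gives κ.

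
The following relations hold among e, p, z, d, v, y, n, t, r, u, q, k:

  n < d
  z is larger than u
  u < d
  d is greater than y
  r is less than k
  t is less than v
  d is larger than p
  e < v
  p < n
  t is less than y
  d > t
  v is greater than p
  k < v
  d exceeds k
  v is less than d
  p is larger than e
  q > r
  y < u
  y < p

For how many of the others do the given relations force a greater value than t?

7

The elements the relations force above t are y, u, p, z, v, n, d — no chain reaches any other.
That is 7.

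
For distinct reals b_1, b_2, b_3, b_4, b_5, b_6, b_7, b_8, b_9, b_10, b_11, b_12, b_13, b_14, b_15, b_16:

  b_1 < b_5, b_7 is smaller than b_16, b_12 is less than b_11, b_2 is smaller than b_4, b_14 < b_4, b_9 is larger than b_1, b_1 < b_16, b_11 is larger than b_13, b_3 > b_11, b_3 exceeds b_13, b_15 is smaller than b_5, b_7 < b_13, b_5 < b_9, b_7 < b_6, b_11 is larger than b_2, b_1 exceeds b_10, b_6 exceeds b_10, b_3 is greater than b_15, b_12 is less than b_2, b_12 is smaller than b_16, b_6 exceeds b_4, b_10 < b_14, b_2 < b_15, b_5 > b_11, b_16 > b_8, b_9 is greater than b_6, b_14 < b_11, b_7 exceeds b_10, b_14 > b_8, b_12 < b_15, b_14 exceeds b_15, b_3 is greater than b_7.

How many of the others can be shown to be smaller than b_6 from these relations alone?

8

From b_6 the given relations immediately reach b_10, b_7, b_4.
From those, b_2, b_14 — 5 in total.
From those, b_12, b_15, b_8 — 8 in total.
No other element is forced below b_6 by the given relations, so the count is 8.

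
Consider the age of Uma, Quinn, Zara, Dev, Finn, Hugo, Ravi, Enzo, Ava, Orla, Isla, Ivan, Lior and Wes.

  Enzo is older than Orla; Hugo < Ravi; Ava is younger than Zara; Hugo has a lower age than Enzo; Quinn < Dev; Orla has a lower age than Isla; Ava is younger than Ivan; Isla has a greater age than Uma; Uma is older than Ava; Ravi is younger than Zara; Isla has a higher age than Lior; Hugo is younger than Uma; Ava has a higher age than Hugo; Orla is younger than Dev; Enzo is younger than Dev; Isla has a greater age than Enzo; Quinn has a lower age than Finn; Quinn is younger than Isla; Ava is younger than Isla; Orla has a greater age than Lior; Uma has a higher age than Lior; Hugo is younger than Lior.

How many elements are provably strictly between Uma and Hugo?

Chaining upward from Hugo reaches: Lior, Orla, Ravi, Ava, Enzo, Dev, Ivan, Zara, Isla.
Chaining downward from Uma reaches: Lior, Ava.
Strictly between Hugo and Uma are those in both lists: Lior, Ava — 2 elements.

2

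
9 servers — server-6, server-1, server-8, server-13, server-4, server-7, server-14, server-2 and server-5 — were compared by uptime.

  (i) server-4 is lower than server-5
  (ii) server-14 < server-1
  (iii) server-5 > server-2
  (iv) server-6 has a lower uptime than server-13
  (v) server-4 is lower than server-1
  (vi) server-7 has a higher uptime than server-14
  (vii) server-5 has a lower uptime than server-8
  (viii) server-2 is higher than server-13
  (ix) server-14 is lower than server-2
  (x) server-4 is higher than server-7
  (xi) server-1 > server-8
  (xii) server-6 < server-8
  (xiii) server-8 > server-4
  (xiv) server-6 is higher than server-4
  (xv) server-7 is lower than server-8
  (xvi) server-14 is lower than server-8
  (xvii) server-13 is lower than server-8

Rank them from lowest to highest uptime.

server-14 < server-7 < server-4 < server-6 < server-13 < server-2 < server-5 < server-8 < server-1

Nothing is placed below server-14, so it is least; from there server-14 < server-7; server-7 < server-4; server-4 < server-6; server-6 < server-13; server-13 < server-2; server-2 < server-5; server-5 < server-8; server-8 < server-1, each given directly.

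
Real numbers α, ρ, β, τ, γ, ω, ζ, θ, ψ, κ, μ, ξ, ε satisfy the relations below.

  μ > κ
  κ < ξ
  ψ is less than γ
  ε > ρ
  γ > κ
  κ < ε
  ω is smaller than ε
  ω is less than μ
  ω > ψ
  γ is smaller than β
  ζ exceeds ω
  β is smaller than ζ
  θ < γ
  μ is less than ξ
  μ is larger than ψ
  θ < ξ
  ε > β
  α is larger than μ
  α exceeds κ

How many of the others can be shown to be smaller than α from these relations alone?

Directly below α: κ, μ.
One step further: ψ, ω (4 so far).
No other element is forced below α by the given relations, so the count is 4.

4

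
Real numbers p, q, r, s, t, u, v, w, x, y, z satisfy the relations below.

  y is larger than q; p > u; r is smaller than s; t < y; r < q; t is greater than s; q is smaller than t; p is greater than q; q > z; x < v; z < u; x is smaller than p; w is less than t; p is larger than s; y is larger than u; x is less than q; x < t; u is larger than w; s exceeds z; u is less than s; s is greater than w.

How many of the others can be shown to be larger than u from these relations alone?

4

From u the given relations immediately reach s, y, p.
From those, t — 4 in total.
Nothing else is reachable above u; 4 in all.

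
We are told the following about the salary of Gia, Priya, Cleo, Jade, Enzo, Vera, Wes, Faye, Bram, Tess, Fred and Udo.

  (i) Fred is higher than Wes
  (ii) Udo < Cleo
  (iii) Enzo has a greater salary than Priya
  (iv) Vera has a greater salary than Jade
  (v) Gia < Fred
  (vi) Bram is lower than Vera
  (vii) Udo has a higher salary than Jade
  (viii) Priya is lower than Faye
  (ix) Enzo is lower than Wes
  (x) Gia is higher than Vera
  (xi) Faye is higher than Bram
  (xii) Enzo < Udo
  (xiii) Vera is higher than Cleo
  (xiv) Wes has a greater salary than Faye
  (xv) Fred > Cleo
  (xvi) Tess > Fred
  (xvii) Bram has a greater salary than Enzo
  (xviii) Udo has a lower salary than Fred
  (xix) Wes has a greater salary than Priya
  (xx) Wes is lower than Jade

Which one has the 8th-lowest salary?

Piecing the relations together gives one ordering: Priya < Enzo < Bram < Faye < Wes < Jade < Udo < Cleo < Vera < Gia < Fred < Tess.
The 8th smallest is Cleo.

Cleo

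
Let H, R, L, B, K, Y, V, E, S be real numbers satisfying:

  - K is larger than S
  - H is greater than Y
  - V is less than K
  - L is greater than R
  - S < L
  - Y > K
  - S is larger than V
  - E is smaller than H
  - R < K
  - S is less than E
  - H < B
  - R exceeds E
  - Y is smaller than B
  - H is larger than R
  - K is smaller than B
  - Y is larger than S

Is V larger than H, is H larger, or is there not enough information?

H

The relevant relations are V < S; S < E; E < R; R < K; K < Y; Y < H.
Chaining these gives V < S < E < R < K < Y < H.
So H is larger.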